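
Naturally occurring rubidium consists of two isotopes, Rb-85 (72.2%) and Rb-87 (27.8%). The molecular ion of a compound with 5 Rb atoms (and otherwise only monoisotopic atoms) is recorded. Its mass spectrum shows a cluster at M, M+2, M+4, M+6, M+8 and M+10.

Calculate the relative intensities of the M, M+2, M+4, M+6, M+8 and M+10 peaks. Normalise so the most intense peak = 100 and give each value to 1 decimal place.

51.9 : 100.0 : 77.0 : 29.7 : 5.7 : 0.4

Expanding (0.722 + 0.278)^5:
P(M) = 0.722^5 = 0.196194
P(M+2) = 5 × 0.722^4 × 0.278^1 = 0.377714
P(M+4) = 10 × 0.722^3 × 0.278^2 = 0.290872
P(M+6) = 10 × 0.722^2 × 0.278^3 = 0.111998
P(M+8) = 5 × 0.722^1 × 0.278^4 = 0.021562
P(M+10) = 0.278^5 = 0.001660
The M+2 peak is largest (0.377714); scaling to 100 gives 51.9 : 100.0 : 77.0 : 29.7 : 5.7 : 0.4.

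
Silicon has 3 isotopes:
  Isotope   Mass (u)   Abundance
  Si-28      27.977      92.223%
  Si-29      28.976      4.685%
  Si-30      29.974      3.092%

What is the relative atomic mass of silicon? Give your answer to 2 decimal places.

28.09 u

Ar = Σ fᵢ·mᵢ = 0.92223 × 27.977 + 0.04685 × 28.976 + 0.03092 × 29.974
= 25.8012 + 1.3575 + 0.9268 = 28.0855 u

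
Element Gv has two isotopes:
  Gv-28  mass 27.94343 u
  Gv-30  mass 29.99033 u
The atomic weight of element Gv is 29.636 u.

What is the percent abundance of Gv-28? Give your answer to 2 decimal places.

17.31%

With x = fraction of Gv-28 (so Gv-30 is 1 − x):
27.94343·x + 29.99033·(1 − x) = 29.636
(27.94343 − 29.99033)·x = 29.636 − 29.99033
x = -0.35433 / -2.04690 = 0.17311 → 17.31% Gv-28, 82.69% Gv-30.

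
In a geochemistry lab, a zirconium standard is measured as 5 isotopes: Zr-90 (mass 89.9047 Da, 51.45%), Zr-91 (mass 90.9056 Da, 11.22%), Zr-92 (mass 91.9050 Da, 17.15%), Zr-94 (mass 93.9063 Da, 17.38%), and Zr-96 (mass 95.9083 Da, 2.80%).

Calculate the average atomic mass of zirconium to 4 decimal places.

91.2236 Da

The abundance-weighted mean is 0.5145 × 89.9047 + 0.1122 × 90.9056 + 0.1715 × 91.9050 + 0.1738 × 93.9063 + 0.0280 × 95.9083
= 46.25597 + 10.19961 + 15.76171 + 16.32091 + 2.68543 = 91.22363 Da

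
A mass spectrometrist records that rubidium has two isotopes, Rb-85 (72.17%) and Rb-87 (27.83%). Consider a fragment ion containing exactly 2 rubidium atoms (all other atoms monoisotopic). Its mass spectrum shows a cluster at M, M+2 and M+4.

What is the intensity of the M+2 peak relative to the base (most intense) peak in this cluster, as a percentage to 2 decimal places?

(0.7217 + 0.2783)^2 gives M 0.5209, M+2 0.4017, M+4 0.0775; the largest is M.
P(M) = C(2,0) × 0.7217^2 × 0.2783^0 = 1 × 0.52085089 × 1.0000 = 0.520851 (base)
P(M+2) = C(2,1) × 0.7217^1 × 0.2783^1 = 2 × 0.7217 × 0.2783 = 0.401698
Relative intensity = 0.401698 / 0.520851 × 100 = 77.12

77.12%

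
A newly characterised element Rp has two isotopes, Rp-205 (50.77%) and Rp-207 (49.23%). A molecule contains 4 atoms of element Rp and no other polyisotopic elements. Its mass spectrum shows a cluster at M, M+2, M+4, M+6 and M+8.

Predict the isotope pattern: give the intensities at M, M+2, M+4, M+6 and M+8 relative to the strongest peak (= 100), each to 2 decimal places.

Expanding (0.5077 + 0.4923)^4:
P(M) = 0.5077^4 = 0.066440
P(M+2) = 4 × 0.5077^3 × 0.4923^1 = 0.257698
P(M+4) = 6 × 0.5077^2 × 0.4923^2 = 0.374822
P(M+6) = 4 × 0.5077^1 × 0.4923^3 = 0.242302
P(M+8) = 0.4923^4 = 0.058738
The M+4 peak is largest (0.374822); scaling to 100 gives 17.73 : 68.75 : 100.00 : 64.64 : 15.67.

17.73 : 68.75 : 100.00 : 64.64 : 15.67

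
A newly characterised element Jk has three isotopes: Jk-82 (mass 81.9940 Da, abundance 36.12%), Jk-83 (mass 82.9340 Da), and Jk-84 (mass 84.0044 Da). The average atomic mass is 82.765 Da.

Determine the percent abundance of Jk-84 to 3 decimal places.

15.931%

The remaining 63.88% is split between Jk-83 (fraction x) and Jk-84 (fraction 0.6388 − x).
Substituting: 82.9340x + 84.0044(0.6388 − x) = 53.1487672
(82.9340 − 84.0044)x = -0.51324352  ⇒  x = 0.47949, y = 0.15931
Jk-83: 47.949%, Jk-84: 15.931%.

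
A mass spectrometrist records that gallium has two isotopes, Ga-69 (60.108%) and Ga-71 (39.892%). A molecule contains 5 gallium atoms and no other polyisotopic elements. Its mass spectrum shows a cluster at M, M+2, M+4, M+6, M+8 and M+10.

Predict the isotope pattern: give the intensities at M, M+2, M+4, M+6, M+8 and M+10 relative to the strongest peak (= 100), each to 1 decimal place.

22.7 : 75.3 : 100.0 : 66.4 : 22.0 : 2.9

Expanding (0.60108 + 0.39892)^5:
P(M) = 0.60108^5 = 0.078462
P(M+2) = 5 × 0.60108^4 × 0.39892^1 = 0.260366
P(M+4) = 10 × 0.60108^3 × 0.39892^2 = 0.345596
P(M+6) = 10 × 0.60108^2 × 0.39892^3 = 0.229362
P(M+8) = 5 × 0.60108^1 × 0.39892^4 = 0.076111
P(M+10) = 0.39892^5 = 0.010103
The M+4 peak is largest (0.345596); scaling to 100 gives 22.7 : 75.3 : 100.0 : 66.4 : 22.0 : 2.9.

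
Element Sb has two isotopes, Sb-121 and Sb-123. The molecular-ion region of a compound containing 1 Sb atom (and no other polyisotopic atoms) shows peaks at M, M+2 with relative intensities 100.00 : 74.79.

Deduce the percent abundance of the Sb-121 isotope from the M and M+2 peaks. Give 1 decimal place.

Write p for the Sb-121 fraction. I(M+2)/I(M) = [C(1,1)·p^0·(1−p)] / p^1 = 1·(1−p)/p = 74.79/100.00 = 0.7479
(1−p)/p = 0.7479/1 = 0.7479  ⇒  p = 1/(1 + 0.7479) = 0.5721
Sb-121: 57.2%, Sb-123: 42.8%.

57.2%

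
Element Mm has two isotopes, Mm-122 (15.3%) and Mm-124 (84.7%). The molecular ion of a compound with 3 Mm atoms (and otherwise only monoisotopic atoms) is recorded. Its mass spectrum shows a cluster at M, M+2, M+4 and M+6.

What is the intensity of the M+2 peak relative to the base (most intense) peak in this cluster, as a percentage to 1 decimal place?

9.8%

Term probabilities: M 0.0036, M+2 0.0595, M+4 0.3293, M+6 0.6076. Base peak = M+6.
P(M+6) = C(3,3) × 0.153^0 × 0.847^3 = 1 × 1.0000 × 0.60764542 = 0.607645 (base)
P(M+2) = C(3,1) × 0.153^2 × 0.847^1 = 3 × 0.023409 × 0.8470 = 0.059482
Relative intensity = 0.059482 / 0.607645 × 100 = 9.8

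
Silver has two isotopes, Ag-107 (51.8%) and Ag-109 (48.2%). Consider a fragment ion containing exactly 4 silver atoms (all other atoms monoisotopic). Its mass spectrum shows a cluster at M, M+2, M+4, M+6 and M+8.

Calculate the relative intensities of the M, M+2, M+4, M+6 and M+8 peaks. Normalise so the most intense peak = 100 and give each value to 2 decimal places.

Expanding (0.518 + 0.482)^4:
P(M) = 0.518^4 = 0.071998
P(M+2) = 4 × 0.518^3 × 0.482^1 = 0.267976
P(M+4) = 6 × 0.518^2 × 0.482^2 = 0.374029
P(M+6) = 4 × 0.518^1 × 0.482^3 = 0.232023
P(M+8) = 0.482^4 = 0.053974
The M+4 peak is largest (0.374029); scaling to 100 gives 19.25 : 71.65 : 100.00 : 62.03 : 14.43.

19.25 : 71.65 : 100.00 : 62.03 : 14.43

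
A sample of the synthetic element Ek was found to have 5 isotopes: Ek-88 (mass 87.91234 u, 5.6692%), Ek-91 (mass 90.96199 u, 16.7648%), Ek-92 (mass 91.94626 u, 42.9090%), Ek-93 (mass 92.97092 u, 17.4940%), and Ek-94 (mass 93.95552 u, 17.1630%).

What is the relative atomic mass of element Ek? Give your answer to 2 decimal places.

92.08 u

Average mass = Σ (abundance × isotope mass) = 0.056692 × 87.91234 + 0.167648 × 90.96199 + 0.429090 × 91.94626 + 0.174940 × 92.97092 + 0.171630 × 93.95552
= 4.983926 + 15.249596 + 39.453221 + 16.264333 + 16.125586 = 92.076662 u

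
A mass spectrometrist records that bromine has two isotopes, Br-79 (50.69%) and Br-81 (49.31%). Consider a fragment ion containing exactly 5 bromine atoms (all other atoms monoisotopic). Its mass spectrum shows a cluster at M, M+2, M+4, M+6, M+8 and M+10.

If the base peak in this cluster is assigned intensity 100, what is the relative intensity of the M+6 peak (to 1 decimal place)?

Term probabilities: M 0.0335, M+2 0.1628, M+4 0.3167, M+6 0.3081, M+8 0.1498, M+10 0.0292. Base peak = M+4.
P(M+4) = C(5,2) × 0.5069^3 × 0.4931^2 = 10 × 0.13024674 × 0.24314761 = 0.316692 (base)
P(M+6) = C(5,3) × 0.5069^2 × 0.4931^3 = 10 × 0.25694761 × 0.11989609 = 0.308070
Relative intensity = 0.308070 / 0.316692 × 100 = 97.3

97.3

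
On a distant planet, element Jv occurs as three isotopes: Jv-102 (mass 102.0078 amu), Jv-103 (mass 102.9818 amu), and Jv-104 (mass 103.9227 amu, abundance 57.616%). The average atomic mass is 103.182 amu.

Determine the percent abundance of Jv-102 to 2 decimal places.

The remaining 42.384% is split between Jv-102 (fraction x) and Jv-103 (fraction 0.42384 − x).
Substituting: 102.0078x + 102.9818(0.42384 − x) = 43.305897168
(102.0078 − 102.9818)x = -0.341908944  ⇒  x = 0.35104, y = 0.07280
Jv-102: 35.10%, Jv-103: 7.28%.

35.10%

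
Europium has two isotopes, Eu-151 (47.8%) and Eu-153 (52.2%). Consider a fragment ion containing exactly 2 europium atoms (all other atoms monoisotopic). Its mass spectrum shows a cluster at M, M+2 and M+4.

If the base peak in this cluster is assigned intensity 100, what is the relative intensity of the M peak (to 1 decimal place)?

(0.478 + 0.522)^2 gives M 0.2285, M+2 0.4990, M+4 0.2725; the largest is M+2.
P(M+2) = C(2,1) × 0.478^1 × 0.522^1 = 2 × 0.4780 × 0.5220 = 0.499032 (base)
P(M) = C(2,0) × 0.478^2 × 0.522^0 = 1 × 0.228484 × 1.0000 = 0.228484
Relative intensity = 0.228484 / 0.499032 × 100 = 45.8

45.8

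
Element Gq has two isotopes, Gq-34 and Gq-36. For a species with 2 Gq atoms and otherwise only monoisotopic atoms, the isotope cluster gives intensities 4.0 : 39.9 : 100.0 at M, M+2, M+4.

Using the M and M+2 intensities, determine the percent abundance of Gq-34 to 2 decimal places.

If p is the fraction of Gq that is Gq-34, then I(M+2)/I(M) = [C(2,1)·p^1·(1−p)] / p^2 = 2·(1−p)/p = 39.9/4.0 = 9.9750
(1−p)/p = 9.9750/2 = 4.9875  ⇒  p = 1/(1 + 4.9875) = 0.1670
Gq-34: 16.70%, Gq-36: 83.30%.

16.70%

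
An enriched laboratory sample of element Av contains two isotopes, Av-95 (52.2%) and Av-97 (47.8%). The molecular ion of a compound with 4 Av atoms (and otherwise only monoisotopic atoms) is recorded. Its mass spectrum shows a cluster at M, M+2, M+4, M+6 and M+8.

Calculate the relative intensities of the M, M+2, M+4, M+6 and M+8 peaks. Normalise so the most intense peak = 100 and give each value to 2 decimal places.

Expanding (0.522 + 0.478)^4:
P(M) = 0.522^4 = 0.074248
P(M+2) = 4 × 0.522^3 × 0.478^1 = 0.271956
P(M+4) = 6 × 0.522^2 × 0.478^2 = 0.373549
P(M+6) = 4 × 0.522^1 × 0.478^3 = 0.228042
P(M+8) = 0.478^4 = 0.052205
The M+4 peak is largest (0.373549); scaling to 100 gives 19.88 : 72.80 : 100.00 : 61.05 : 13.98.

19.88 : 72.80 : 100.00 : 61.05 : 13.98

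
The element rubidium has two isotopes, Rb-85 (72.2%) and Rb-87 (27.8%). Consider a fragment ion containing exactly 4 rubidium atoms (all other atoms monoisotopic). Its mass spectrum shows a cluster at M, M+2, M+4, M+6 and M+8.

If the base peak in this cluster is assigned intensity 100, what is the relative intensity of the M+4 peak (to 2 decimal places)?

57.76

Term probabilities: M 0.2717, M+2 0.4185, M+4 0.2417, M+6 0.0620, M+8 0.0060. Base peak = M+2.
P(M+2) = C(4,1) × 0.722^3 × 0.278^1 = 4 × 0.37636705 × 0.2780 = 0.418520 (base)
P(M+4) = C(4,2) × 0.722^2 × 0.278^2 = 6 × 0.521284 × 0.077284 = 0.241721
Relative intensity = 0.241721 / 0.418520 × 100 = 57.76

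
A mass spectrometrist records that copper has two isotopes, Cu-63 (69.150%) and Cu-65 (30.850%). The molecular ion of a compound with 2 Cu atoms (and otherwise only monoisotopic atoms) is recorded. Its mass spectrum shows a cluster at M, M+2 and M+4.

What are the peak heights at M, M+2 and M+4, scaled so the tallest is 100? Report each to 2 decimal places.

100.00 : 89.23 : 19.90

The 2 Cu atoms are independent, so intensities follow the terms of (0.69150 + 0.30850)^2.
P(M) = 0.69150^2 = 0.478172
P(M+2) = 2 × 0.69150^1 × 0.30850^1 = 0.426656
P(M+4) = 0.30850^2 = 0.095172
The M peak is largest (0.478172); scaling to 100 gives 100.00 : 89.23 : 19.90.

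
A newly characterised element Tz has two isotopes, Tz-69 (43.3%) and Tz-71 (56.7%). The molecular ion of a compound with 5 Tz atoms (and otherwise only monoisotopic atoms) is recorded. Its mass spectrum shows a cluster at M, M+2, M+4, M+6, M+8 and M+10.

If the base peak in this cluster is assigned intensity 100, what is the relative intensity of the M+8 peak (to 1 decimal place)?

Binomial terms of (0.433 + 0.567)^5: M 0.0152, M+2 0.0997, M+4 0.2610, M+6 0.3418, M+8 0.2238, M+10 0.0586 → M+6 is the base peak.
P(M+6) = C(5,3) × 0.433^2 × 0.567^3 = 10 × 0.187489 × 0.18228426 = 0.341763 (base)
P(M+8) = C(5,4) × 0.433^1 × 0.567^4 = 5 × 0.4330 × 0.10335518 = 0.223764
Relative intensity = 0.223764 / 0.341763 × 100 = 65.5

65.5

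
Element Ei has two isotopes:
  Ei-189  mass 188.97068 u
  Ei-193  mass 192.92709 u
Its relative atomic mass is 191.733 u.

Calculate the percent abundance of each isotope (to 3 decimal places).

Ei-189: 30.181%, Ei-193: 69.819%

With x = fraction of Ei-189 (so Ei-193 is 1 − x):
188.97068·x + 192.92709·(1 − x) = 191.733
(188.97068 − 192.92709)·x = 191.733 − 192.92709
x = -1.19409 / -3.95641 = 0.30181 → 30.181% Ei-189, 69.819% Ei-193.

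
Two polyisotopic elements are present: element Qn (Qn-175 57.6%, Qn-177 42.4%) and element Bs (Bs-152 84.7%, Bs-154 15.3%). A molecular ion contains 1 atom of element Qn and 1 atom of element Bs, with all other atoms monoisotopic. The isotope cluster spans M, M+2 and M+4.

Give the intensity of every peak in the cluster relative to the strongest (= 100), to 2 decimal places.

Element Qn pattern (n=1): 0.5760 : 0.4240
Element Bs pattern (n=1): 0.8470 : 0.1530
Convolve the two distributions (both contribute in 2-u steps):
  M: 0.5760×0.8470 = 0.487872
  M+2: 0.5760×0.1530 + 0.4240×0.8470 = 0.447256
  M+4: 0.4240×0.1530 = 0.064872
Scale to base peak (0.487872) = 100: 100.00 : 91.67 : 13.30

100.00 : 91.67 : 13.30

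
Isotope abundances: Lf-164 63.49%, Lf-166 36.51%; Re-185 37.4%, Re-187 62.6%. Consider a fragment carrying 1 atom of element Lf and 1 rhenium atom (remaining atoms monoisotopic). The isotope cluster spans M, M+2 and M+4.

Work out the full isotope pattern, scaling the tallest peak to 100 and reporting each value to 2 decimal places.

44.47 : 100.00 : 42.80

Element Lf pattern (n=1): 0.6349 : 0.3651
Rhenium pattern (n=1): 0.3740 : 0.6260
Convolve the two distributions (both contribute in 2-u steps):
  M: 0.6349×0.3740 = 0.237453
  M+2: 0.6349×0.6260 + 0.3651×0.3740 = 0.533995
  M+4: 0.3651×0.6260 = 0.228553
Scale to base peak (0.533995) = 100: 44.47 : 100.00 : 42.80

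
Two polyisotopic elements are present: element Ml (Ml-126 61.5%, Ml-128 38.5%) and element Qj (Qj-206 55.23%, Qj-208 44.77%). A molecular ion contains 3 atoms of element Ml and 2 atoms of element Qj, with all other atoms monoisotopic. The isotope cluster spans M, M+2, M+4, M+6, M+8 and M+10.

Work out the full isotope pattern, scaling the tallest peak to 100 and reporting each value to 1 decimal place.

20.5 : 71.7 : 100.0 : 69.4 : 24.0 : 3.3

Element Ml pattern (n=3): 0.23260837 : 0.43684987 : 0.27347512 : 0.05706663
Element Qj pattern (n=2): 0.30503529 : 0.49452942 : 0.20043529
Convolve the two distributions (both contribute in 2-u steps):
  M: 0.23260837×0.30503529 = 0.070954
  M+2: 0.23260837×0.49452942 + 0.43684987×0.30503529 = 0.248286
  M+4: 0.23260837×0.20043529 + 0.43684987×0.49452942 + 0.27347512×0.30503529 = 0.346078
  M+6: 0.43684987×0.20043529 + 0.27347512×0.49452942 + 0.05706663×0.30503529 = 0.240209
  M+8: 0.27347512×0.20043529 + 0.05706663×0.49452942 = 0.083035
  M+10: 0.05706663×0.20043529 = 0.011438
Scale to base peak (0.346078) = 100: 20.5 : 71.7 : 100.0 : 69.4 : 24.0 : 3.3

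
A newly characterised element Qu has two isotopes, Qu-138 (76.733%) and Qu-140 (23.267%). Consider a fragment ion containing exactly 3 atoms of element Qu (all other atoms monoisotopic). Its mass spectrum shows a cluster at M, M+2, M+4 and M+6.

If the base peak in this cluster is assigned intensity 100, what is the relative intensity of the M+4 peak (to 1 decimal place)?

27.6

Term probabilities: M 0.4518, M+2 0.4110, M+4 0.1246, M+6 0.0126. Base peak = M.
P(M) = C(3,0) × 0.76733^3 × 0.23267^0 = 1 × 0.45180032 × 1.0000 = 0.451800 (base)
P(M+4) = C(3,2) × 0.76733^1 × 0.23267^2 = 3 × 0.76733 × 0.05413533 = 0.124619
Relative intensity = 0.124619 / 0.451800 × 100 = 27.6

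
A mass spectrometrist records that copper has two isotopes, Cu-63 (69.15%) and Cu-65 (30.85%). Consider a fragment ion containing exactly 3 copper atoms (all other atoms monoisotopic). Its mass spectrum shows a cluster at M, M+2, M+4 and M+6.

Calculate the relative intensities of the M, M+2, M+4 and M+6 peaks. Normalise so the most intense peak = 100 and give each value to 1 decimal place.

74.7 : 100.0 : 44.6 : 6.6

Expanding (0.6915 + 0.3085)^3:
P(M) = 0.6915^3 = 0.330656
P(M+2) = 3 × 0.6915^2 × 0.3085^1 = 0.442548
P(M+4) = 3 × 0.6915^1 × 0.3085^2 = 0.197435
P(M+6) = 0.3085^3 = 0.029361
The M+2 peak is largest (0.442548); scaling to 100 gives 74.7 : 100.0 : 44.6 : 6.6.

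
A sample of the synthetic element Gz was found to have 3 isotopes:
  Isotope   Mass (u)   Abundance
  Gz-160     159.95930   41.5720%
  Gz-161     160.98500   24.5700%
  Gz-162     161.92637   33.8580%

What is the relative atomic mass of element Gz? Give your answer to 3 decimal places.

160.877 u

Ar = Σ fᵢ·mᵢ = 0.415720 × 159.95930 + 0.245700 × 160.98500 + 0.338580 × 161.92637
= 66.498280 + 39.554015 + 54.825030 = 160.877325 u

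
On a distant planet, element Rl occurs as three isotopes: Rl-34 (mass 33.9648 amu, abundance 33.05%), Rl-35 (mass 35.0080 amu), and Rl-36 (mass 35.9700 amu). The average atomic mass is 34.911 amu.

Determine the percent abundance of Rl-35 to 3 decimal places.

The remaining 66.95% is split between Rl-35 (fraction x) and Rl-36 (fraction 0.6695 − x).
Substituting: 35.0080x + 35.9700(0.6695 − x) = 23.6856336
(35.0080 − 35.9700)x = -0.3962814  ⇒  x = 0.41193, y = 0.25757
Rl-35: 41.193%, Rl-36: 25.757%.

41.193%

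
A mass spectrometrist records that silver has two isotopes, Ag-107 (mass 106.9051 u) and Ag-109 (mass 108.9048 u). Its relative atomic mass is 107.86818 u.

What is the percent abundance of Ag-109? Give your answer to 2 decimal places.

With x = fraction of Ag-107 (so Ag-109 is 1 − x):
106.9051·x + 108.9048·(1 − x) = 107.86818
(106.9051 − 108.9048)·x = 107.86818 − 108.9048
x = -1.03662 / -1.9997 = 0.51839 → 51.84% Ag-107, 48.16% Ag-109.

48.16%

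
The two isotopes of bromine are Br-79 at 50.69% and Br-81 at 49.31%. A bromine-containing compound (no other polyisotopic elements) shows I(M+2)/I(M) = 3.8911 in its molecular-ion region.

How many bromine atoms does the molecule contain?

4

For n independent Br atoms, I(M+2)/I(M) = n · (abundance Br-81) / (abundance Br-79) = n · 0.4931/0.5069.
n = 3.8911 × 0.5069/0.4931 = 4.00 ≈ 4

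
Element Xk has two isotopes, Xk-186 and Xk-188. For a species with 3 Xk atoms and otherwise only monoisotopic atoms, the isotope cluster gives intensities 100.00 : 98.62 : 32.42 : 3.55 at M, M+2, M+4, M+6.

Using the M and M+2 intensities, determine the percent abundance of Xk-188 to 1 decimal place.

24.7%

If p is the fraction of Xk that is Xk-186, then I(M+2)/I(M) = [C(3,1)·p^2·(1−p)] / p^3 = 3·(1−p)/p = 98.62/100.00 = 0.9862
(1−p)/p = 0.9862/3 = 0.3287  ⇒  p = 1/(1 + 0.3287) = 0.7526
Xk-186: 75.3%, Xk-188: 24.7%.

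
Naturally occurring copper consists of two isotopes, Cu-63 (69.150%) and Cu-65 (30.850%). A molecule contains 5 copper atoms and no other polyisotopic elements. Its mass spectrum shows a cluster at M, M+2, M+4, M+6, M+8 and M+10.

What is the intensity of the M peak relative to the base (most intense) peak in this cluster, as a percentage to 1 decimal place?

44.8%

(0.69150 + 0.30850)^5 gives M 0.1581, M+2 0.3527, M+4 0.3147, M+6 0.1404, M+8 0.0313, M+10 0.0028; the largest is M+2.
P(M+2) = C(5,1) × 0.69150^4 × 0.30850^1 = 5 × 0.2286487 × 0.3085 = 0.352691 (base)
P(M) = C(5,0) × 0.69150^5 × 0.30850^0 = 1 × 0.15811058 × 1.0000 = 0.158111
Relative intensity = 0.158111 / 0.352691 × 100 = 44.8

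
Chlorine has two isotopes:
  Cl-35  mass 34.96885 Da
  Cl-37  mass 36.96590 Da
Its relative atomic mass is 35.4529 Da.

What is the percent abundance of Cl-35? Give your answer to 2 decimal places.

Writing the weighted mean with unknown fraction x of Cl-35:
34.96885·x + 36.96590·(1 − x) = 35.4529
(34.96885 − 36.96590)·x = 35.4529 − 36.96590
x = -1.51300 / -1.99705 = 0.75762 → 75.76% Cl-35, 24.24% Cl-37.

75.76%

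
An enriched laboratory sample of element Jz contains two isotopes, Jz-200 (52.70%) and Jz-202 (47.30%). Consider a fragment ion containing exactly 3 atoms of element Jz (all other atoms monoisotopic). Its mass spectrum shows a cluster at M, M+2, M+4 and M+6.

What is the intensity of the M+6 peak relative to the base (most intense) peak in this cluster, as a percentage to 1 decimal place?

26.9%

(0.5270 + 0.4730)^3 gives M 0.1464, M+2 0.3941, M+4 0.3537, M+6 0.1058; the largest is M+2.
P(M+2) = C(3,1) × 0.5270^2 × 0.4730^1 = 3 × 0.277729 × 0.4730 = 0.394097 (base)
P(M+6) = C(3,3) × 0.5270^0 × 0.4730^3 = 1 × 1.0000 × 0.10582382 = 0.105824
Relative intensity = 0.105824 / 0.394097 × 100 = 26.9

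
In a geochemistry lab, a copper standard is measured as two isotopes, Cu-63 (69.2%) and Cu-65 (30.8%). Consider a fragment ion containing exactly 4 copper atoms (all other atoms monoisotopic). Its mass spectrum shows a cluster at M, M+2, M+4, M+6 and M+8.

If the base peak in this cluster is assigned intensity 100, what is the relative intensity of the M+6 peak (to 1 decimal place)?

19.8

(0.692 + 0.308)^4 gives M 0.2293, M+2 0.4083, M+4 0.2726, M+6 0.0809, M+8 0.0090; the largest is M+2.
P(M+2) = C(4,1) × 0.692^3 × 0.308^1 = 4 × 0.33137389 × 0.3080 = 0.408253 (base)
P(M+6) = C(4,3) × 0.692^1 × 0.308^3 = 4 × 0.6920 × 0.02921811 = 0.080876
Relative intensity = 0.080876 / 0.408253 × 100 = 19.8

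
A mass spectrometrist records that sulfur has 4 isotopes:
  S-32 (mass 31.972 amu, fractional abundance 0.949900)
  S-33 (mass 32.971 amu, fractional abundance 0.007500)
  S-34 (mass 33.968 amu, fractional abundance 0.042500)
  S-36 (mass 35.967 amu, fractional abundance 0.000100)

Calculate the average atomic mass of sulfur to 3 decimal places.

32.065 amu

Ar = Σ fᵢ·mᵢ = 0.949900 × 31.972 + 0.007500 × 32.971 + 0.042500 × 33.968 + 0.000100 × 35.967
= 30.3702 + 0.2473 + 1.4436 + 0.0036 = 32.0647 amu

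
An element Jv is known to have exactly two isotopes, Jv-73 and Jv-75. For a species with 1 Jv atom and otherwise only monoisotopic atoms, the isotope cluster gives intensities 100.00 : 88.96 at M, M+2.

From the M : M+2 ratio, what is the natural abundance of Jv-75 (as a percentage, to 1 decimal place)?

47.1%

If p is the fraction of Jv that is Jv-73, then I(M+2)/I(M) = [C(1,1)·p^0·(1−p)] / p^1 = 1·(1−p)/p = 88.96/100.00 = 0.8896
(1−p)/p = 0.8896/1 = 0.8896  ⇒  p = 1/(1 + 0.8896) = 0.5292
Jv-73: 52.9%, Jv-75: 47.1%.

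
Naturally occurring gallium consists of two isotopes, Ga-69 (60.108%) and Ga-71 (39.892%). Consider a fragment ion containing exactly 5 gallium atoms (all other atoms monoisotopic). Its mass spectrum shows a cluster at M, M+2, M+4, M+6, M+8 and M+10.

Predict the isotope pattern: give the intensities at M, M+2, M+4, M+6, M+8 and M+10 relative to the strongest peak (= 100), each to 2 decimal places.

22.70 : 75.34 : 100.00 : 66.37 : 22.02 : 2.92

The 5 Ga atoms are independent, so intensities follow the terms of (0.60108 + 0.39892)^5.
P(M) = 0.60108^5 = 0.078462
P(M+2) = 5 × 0.60108^4 × 0.39892^1 = 0.260366
P(M+4) = 10 × 0.60108^3 × 0.39892^2 = 0.345596
P(M+6) = 10 × 0.60108^2 × 0.39892^3 = 0.229362
P(M+8) = 5 × 0.60108^1 × 0.39892^4 = 0.076111
P(M+10) = 0.39892^5 = 0.010103
The M+4 peak is largest (0.345596); scaling to 100 gives 22.70 : 75.34 : 100.00 : 66.37 : 22.02 : 2.92.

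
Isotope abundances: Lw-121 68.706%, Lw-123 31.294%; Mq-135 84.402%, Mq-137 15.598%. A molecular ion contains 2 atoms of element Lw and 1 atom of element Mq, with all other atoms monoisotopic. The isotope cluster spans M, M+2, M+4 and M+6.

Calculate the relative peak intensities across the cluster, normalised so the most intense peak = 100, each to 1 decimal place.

Element Lw pattern (n=2): 0.47205144 : 0.43001711 : 0.09793144
Element Mq pattern (n=1): 0.84402 : 0.15598
Convolve the two distributions (both contribute in 2-u steps):
  M: 0.47205144×0.84402 = 0.398421
  M+2: 0.47205144×0.15598 + 0.43001711×0.84402 = 0.436574
  M+4: 0.43001711×0.15598 + 0.09793144×0.84402 = 0.149730
  M+6: 0.09793144×0.15598 = 0.015275
Scale to base peak (0.436574) = 100: 91.3 : 100.0 : 34.3 : 3.5

91.3 : 100.0 : 34.3 : 3.5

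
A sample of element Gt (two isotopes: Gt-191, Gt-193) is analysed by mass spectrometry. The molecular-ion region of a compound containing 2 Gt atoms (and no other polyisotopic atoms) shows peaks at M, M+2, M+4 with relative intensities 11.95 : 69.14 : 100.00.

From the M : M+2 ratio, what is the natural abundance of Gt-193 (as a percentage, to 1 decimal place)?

74.3%

If p is the fraction of Gt that is Gt-191, then I(M+2)/I(M) = [C(2,1)·p^1·(1−p)] / p^2 = 2·(1−p)/p = 69.14/11.95 = 5.7858
(1−p)/p = 5.7858/2 = 2.8929  ⇒  p = 1/(1 + 2.8929) = 0.2569
Gt-191: 25.7%, Gt-193: 74.3%.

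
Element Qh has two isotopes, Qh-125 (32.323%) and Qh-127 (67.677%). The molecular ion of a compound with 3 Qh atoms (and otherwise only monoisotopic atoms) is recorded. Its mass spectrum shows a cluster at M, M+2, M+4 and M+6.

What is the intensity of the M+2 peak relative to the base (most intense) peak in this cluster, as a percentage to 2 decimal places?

Binomial terms of (0.32323 + 0.67677)^3: M 0.0338, M+2 0.2121, M+4 0.4441, M+6 0.3100 → M+4 is the base peak.
P(M+4) = C(3,2) × 0.32323^1 × 0.67677^2 = 3 × 0.32323 × 0.45801763 = 0.444135 (base)
P(M+2) = C(3,1) × 0.32323^2 × 0.67677^1 = 3 × 0.10447763 × 0.67677 = 0.212122
Relative intensity = 0.212122 / 0.444135 × 100 = 47.76

47.76%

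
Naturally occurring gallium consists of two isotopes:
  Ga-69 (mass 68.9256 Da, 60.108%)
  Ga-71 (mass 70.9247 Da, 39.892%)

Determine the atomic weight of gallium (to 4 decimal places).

69.7231 Da

Ar = Σ fᵢ·mᵢ = 0.60108 × 68.9256 + 0.39892 × 70.9247
= 41.42980 + 28.29328 = 69.72308 Da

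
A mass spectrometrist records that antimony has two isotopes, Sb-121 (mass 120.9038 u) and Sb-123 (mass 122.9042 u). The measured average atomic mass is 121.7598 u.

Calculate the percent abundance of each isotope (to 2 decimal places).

Let x be the fractional abundance of Sb-121; then Sb-123 has abundance 1 − x.
120.9038·x + 122.9042·(1 − x) = 121.7598
(120.9038 − 122.9042)·x = 121.7598 − 122.9042
x = -1.1444 / -2.0004 = 0.57209 → 57.21% Sb-121, 42.79% Sb-123.

Sb-121: 57.21%, Sb-123: 42.79%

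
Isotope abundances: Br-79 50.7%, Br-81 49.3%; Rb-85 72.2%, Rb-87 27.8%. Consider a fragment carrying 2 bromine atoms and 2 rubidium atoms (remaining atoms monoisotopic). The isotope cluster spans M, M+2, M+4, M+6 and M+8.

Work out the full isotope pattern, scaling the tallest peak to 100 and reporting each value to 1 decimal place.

Bromine pattern (n=2): 0.257049 : 0.499902 : 0.243049
Rubidium pattern (n=2): 0.521284 : 0.401432 : 0.077284
Convolve the two distributions (both contribute in 2-u steps):
  M: 0.257049×0.521284 = 0.133996
  M+2: 0.257049×0.401432 + 0.499902×0.521284 = 0.363779
  M+4: 0.257049×0.077284 + 0.499902×0.401432 + 0.243049×0.521284 = 0.347240
  M+6: 0.499902×0.077284 + 0.243049×0.401432 = 0.136202
  M+8: 0.243049×0.077284 = 0.018784
Scale to base peak (0.363779) = 100: 36.8 : 100.0 : 95.5 : 37.4 : 5.2

36.8 : 100.0 : 95.5 : 37.4 : 5.2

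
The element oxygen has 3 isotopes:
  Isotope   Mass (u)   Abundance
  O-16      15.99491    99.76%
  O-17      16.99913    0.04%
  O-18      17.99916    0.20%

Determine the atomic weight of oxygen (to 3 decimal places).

The abundance-weighted mean is 0.9976 × 15.99491 + 0.0004 × 16.99913 + 0.0020 × 17.99916
= 15.956522 + 0.006800 + 0.035998 = 15.999320 u

15.999 u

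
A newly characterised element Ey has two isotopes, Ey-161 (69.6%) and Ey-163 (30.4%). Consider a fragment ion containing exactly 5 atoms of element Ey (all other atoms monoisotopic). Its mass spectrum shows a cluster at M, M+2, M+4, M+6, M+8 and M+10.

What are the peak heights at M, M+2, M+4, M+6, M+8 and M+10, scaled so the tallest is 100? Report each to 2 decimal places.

45.79 : 100.00 : 87.36 : 38.16 : 8.33 : 0.73

Expanding (0.696 + 0.304)^5:
P(M) = 0.696^5 = 0.163323
P(M+2) = 5 × 0.696^4 × 0.304^1 = 0.356681
P(M+4) = 10 × 0.696^3 × 0.304^2 = 0.311584
P(M+6) = 10 × 0.696^2 × 0.304^3 = 0.136094
P(M+8) = 5 × 0.696^1 × 0.304^4 = 0.029722
P(M+10) = 0.304^5 = 0.002596
The M+2 peak is largest (0.356681); scaling to 100 gives 45.79 : 100.00 : 87.36 : 38.16 : 8.33 : 0.73.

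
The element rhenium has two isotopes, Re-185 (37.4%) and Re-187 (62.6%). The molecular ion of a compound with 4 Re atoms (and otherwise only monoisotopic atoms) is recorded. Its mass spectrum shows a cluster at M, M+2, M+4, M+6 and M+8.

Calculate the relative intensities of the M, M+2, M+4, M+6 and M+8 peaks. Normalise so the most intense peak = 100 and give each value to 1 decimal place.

The 4 Re atoms are independent, so intensities follow the terms of (0.374 + 0.626)^4.
P(M) = 0.374^4 = 0.019565
P(M+2) = 4 × 0.374^3 × 0.626^1 = 0.130993
P(M+4) = 6 × 0.374^2 × 0.626^2 = 0.328884
P(M+6) = 4 × 0.374^1 × 0.626^3 = 0.366990
P(M+8) = 0.626^4 = 0.153567
The M+6 peak is largest (0.366990); scaling to 100 gives 5.3 : 35.7 : 89.6 : 100.0 : 41.8.

5.3 : 35.7 : 89.6 : 100.0 : 41.8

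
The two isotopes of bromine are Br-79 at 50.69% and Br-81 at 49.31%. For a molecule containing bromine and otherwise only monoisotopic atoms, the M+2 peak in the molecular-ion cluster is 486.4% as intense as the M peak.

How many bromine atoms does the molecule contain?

With n Br atoms, P(M+2)/P(M) = C(n,1)·p^(n−1)q / p^n = n·q/p = n · 0.4931/0.5069.
n = 4.864 × 0.5069/0.4931 = 5.00 ≈ 5

5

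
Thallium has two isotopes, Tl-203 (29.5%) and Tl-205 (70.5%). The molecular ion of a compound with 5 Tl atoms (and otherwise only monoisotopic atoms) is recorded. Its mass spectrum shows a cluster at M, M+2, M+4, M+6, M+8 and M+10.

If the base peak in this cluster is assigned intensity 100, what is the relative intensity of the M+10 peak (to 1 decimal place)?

47.8

(0.295 + 0.705)^5 gives M 0.0022, M+2 0.0267, M+4 0.1276, M+6 0.3049, M+8 0.3644, M+10 0.1742; the largest is M+8.
P(M+8) = C(5,4) × 0.295^1 × 0.705^4 = 5 × 0.2950 × 0.24703385 = 0.364375 (base)
P(M+10) = C(5,5) × 0.295^0 × 0.705^5 = 1 × 1.0000 × 0.17415886 = 0.174159
Relative intensity = 0.174159 / 0.364375 × 100 = 47.8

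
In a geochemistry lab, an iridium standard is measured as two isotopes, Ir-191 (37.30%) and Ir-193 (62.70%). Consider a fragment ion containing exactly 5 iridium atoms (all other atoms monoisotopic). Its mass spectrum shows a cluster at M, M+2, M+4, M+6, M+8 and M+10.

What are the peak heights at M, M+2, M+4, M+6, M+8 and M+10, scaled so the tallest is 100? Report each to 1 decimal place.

The 5 Ir atoms are independent, so intensities follow the terms of (0.3730 + 0.6270)^5.
P(M) = 0.3730^5 = 0.007220
P(M+2) = 5 × 0.3730^4 × 0.6270^1 = 0.060684
P(M+4) = 10 × 0.3730^3 × 0.6270^2 = 0.204015
P(M+6) = 10 × 0.3730^2 × 0.6270^3 = 0.342942
P(M+8) = 5 × 0.3730^1 × 0.6270^4 = 0.288237
P(M+10) = 0.6270^5 = 0.096903
The M+6 peak is largest (0.342942); scaling to 100 gives 2.1 : 17.7 : 59.5 : 100.0 : 84.0 : 28.3.

2.1 : 17.7 : 59.5 : 100.0 : 84.0 : 28.3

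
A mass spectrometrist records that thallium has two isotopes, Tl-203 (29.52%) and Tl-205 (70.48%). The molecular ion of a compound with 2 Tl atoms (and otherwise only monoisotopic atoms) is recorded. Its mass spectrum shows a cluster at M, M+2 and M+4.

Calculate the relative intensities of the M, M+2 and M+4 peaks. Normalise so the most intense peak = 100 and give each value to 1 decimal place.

17.5 : 83.8 : 100.0

The 2 Tl atoms are independent, so intensities follow the terms of (0.2952 + 0.7048)^2.
P(M) = 0.2952^2 = 0.087143
P(M+2) = 2 × 0.2952^1 × 0.7048^1 = 0.416114
P(M+4) = 0.7048^2 = 0.496743
The M+4 peak is largest (0.496743); scaling to 100 gives 17.5 : 83.8 : 100.0.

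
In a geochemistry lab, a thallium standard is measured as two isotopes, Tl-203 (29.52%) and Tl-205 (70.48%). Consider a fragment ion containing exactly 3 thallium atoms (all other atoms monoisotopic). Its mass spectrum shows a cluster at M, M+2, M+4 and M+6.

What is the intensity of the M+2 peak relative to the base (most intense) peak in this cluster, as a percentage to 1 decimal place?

(0.2952 + 0.7048)^3 gives M 0.0257, M+2 0.1843, M+4 0.4399, M+6 0.3501; the largest is M+4.
P(M+4) = C(3,2) × 0.2952^1 × 0.7048^2 = 3 × 0.2952 × 0.49674304 = 0.439916 (base)
P(M+2) = C(3,1) × 0.2952^2 × 0.7048^1 = 3 × 0.08714304 × 0.7048 = 0.184255
Relative intensity = 0.184255 / 0.439916 × 100 = 41.9

41.9%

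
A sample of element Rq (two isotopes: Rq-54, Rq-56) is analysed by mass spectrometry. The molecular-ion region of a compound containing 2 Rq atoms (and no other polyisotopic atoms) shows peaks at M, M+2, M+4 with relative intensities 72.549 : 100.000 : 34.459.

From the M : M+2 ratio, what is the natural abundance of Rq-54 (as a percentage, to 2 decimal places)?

59.20%

Write p for the Rq-54 fraction. I(M+2)/I(M) = [C(2,1)·p^1·(1−p)] / p^2 = 2·(1−p)/p = 100.000/72.549 = 1.3784
(1−p)/p = 1.3784/2 = 0.6892  ⇒  p = 1/(1 + 0.6892) = 0.5920
Rq-54: 59.20%, Rq-56: 40.80%.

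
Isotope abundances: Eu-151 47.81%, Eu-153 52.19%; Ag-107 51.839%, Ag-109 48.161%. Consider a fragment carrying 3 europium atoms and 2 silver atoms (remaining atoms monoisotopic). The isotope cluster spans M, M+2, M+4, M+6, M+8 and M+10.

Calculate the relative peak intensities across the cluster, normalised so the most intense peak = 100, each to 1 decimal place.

9.3 : 47.7 : 97.7 : 100.0 : 51.1 : 10.4

Europium pattern (n=3): 0.10928391 : 0.3578871 : 0.39067407 : 0.14215492
Silver pattern (n=2): 0.26872819 : 0.49932362 : 0.23194819
Convolve the two distributions (both contribute in 2-u steps):
  M: 0.10928391×0.26872819 = 0.029368
  M+2: 0.10928391×0.49932362 + 0.3578871×0.26872819 = 0.150742
  M+4: 0.10928391×0.23194819 + 0.3578871×0.49932362 + 0.39067407×0.26872819 = 0.309035
  M+6: 0.3578871×0.23194819 + 0.39067407×0.49932362 + 0.14215492×0.26872819 = 0.316285
  M+8: 0.39067407×0.23194819 + 0.14215492×0.49932362 = 0.161597
  M+10: 0.14215492×0.23194819 = 0.032973
Scale to base peak (0.316285) = 100: 9.3 : 47.7 : 97.7 : 100.0 : 51.1 : 10.4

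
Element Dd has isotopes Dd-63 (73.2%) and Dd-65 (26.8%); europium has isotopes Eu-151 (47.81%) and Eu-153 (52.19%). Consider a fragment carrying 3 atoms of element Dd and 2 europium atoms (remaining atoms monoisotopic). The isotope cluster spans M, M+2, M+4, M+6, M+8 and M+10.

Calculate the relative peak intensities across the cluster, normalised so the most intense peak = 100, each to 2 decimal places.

25.05 : 82.21 : 100.00 : 56.01 : 14.69 : 1.47

Element Dd pattern (n=3): 0.39222317 : 0.4308025 : 0.1577255 : 0.01924883
Europium pattern (n=2): 0.22857961 : 0.49904078 : 0.27237961
Convolve the two distributions (both contribute in 2-u steps):
  M: 0.39222317×0.22857961 = 0.089654
  M+2: 0.39222317×0.49904078 + 0.4308025×0.22857961 = 0.294208
  M+4: 0.39222317×0.27237961 + 0.4308025×0.49904078 + 0.1577255×0.22857961 = 0.357874
  M+6: 0.4308025×0.27237961 + 0.1577255×0.49904078 + 0.01924883×0.22857961 = 0.200453
  M+8: 0.1577255×0.27237961 + 0.01924883×0.49904078 = 0.052567
  M+10: 0.01924883×0.27237961 = 0.005243
Scale to base peak (0.357874) = 100: 25.05 : 82.21 : 100.00 : 56.01 : 14.69 : 1.47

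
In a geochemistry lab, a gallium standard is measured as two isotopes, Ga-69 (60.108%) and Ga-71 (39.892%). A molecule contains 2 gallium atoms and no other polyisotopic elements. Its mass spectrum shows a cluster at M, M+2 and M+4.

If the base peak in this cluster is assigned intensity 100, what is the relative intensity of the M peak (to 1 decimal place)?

Binomial terms of (0.60108 + 0.39892)^2: M 0.3613, M+2 0.4796, M+4 0.1591 → M+2 is the base peak.
P(M+2) = C(2,1) × 0.60108^1 × 0.39892^1 = 2 × 0.60108 × 0.39892 = 0.479566 (base)
P(M) = C(2,0) × 0.60108^2 × 0.39892^0 = 1 × 0.36129717 × 1.0000 = 0.361297
Relative intensity = 0.361297 / 0.479566 × 100 = 75.3

75.3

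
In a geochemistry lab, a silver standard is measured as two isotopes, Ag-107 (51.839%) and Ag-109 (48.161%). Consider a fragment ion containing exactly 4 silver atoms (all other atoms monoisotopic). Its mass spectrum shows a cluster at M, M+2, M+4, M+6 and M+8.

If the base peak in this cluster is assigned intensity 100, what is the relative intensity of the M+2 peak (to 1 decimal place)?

71.8

(0.51839 + 0.48161)^4 gives M 0.0722, M+2 0.2684, M+4 0.3740, M+6 0.2316, M+8 0.0538; the largest is M+4.
P(M+4) = C(4,2) × 0.51839^2 × 0.48161^2 = 6 × 0.26872819 × 0.23194819 = 0.373986 (base)
P(M+2) = C(4,1) × 0.51839^3 × 0.48161^1 = 4 × 0.13930601 × 0.48161 = 0.268365
Relative intensity = 0.268365 / 0.373986 × 100 = 71.8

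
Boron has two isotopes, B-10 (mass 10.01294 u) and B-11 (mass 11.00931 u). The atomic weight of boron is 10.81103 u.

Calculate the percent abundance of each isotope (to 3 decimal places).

Writing the weighted mean with unknown fraction x of B-10:
10.01294·x + 11.00931·(1 − x) = 10.81103
(10.01294 − 11.00931)·x = 10.81103 − 11.00931
x = -0.19828 / -0.99637 = 0.19900 → 19.900% B-10, 80.100% B-11.

B-10: 19.900%, B-11: 80.100%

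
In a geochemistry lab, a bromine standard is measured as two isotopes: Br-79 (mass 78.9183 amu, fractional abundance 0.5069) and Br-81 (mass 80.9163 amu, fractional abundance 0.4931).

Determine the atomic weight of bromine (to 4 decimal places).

79.9035 amu

Weight each isotope mass by its fractional abundance: 0.5069 × 78.9183 + 0.4931 × 80.9163
= 40.00369 + 39.89983 = 79.90352 amu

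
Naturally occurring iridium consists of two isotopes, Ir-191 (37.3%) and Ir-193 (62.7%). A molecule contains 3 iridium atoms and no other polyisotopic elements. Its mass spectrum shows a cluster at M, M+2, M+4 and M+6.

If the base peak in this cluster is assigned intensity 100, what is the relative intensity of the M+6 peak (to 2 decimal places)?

Term probabilities: M 0.0519, M+2 0.2617, M+4 0.4399, M+6 0.2465. Base peak = M+4.
P(M+4) = C(3,2) × 0.373^1 × 0.627^2 = 3 × 0.3730 × 0.393129 = 0.439911 (base)
P(M+6) = C(3,3) × 0.373^0 × 0.627^3 = 1 × 1.0000 × 0.24649188 = 0.246492
Relative intensity = 0.246492 / 0.439911 × 100 = 56.03

56.03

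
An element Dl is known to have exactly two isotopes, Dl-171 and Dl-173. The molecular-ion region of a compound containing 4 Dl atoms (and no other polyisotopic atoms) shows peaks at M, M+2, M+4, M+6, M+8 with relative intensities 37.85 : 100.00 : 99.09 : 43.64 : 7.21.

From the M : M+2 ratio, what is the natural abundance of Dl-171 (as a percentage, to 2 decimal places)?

If p is the fraction of Dl that is Dl-171, then I(M+2)/I(M) = [C(4,1)·p^3·(1−p)] / p^4 = 4·(1−p)/p = 100.00/37.85 = 2.6420
(1−p)/p = 2.6420/4 = 0.6605  ⇒  p = 1/(1 + 0.6605) = 0.6022
Dl-171: 60.22%, Dl-173: 39.78%.

60.22%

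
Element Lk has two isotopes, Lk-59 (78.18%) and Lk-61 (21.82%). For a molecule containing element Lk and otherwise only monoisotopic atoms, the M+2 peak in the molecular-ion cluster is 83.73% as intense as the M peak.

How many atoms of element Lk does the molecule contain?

For n independent Lk atoms, I(M+2)/I(M) = n · (abundance Lk-61) / (abundance Lk-59) = n · 0.2182/0.7818.
n = 0.8373 × 0.7818/0.2182 = 3.00 ≈ 3

3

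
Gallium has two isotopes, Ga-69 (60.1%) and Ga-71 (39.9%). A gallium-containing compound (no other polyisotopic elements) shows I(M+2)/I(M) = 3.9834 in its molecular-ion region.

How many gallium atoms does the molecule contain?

6

For n independent Ga atoms, I(M+2)/I(M) = n · (abundance Ga-71) / (abundance Ga-69) = n · 0.399/0.601.
n = 3.9834 × 0.601/0.399 = 6.00 ≈ 6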